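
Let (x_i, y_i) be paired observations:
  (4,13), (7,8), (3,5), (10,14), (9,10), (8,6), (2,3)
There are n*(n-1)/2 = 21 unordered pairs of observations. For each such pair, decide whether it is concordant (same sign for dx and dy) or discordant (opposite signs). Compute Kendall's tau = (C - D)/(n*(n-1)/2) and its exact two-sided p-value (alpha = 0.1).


Step 1: Enumerate the 21 unordered pairs (i,j) with i<j and classify each by sign(x_j-x_i) * sign(y_j-y_i).
  (1,2):dx=+3,dy=-5->D; (1,3):dx=-1,dy=-8->C; (1,4):dx=+6,dy=+1->C; (1,5):dx=+5,dy=-3->D
  (1,6):dx=+4,dy=-7->D; (1,7):dx=-2,dy=-10->C; (2,3):dx=-4,dy=-3->C; (2,4):dx=+3,dy=+6->C
  (2,5):dx=+2,dy=+2->C; (2,6):dx=+1,dy=-2->D; (2,7):dx=-5,dy=-5->C; (3,4):dx=+7,dy=+9->C
  (3,5):dx=+6,dy=+5->C; (3,6):dx=+5,dy=+1->C; (3,7):dx=-1,dy=-2->C; (4,5):dx=-1,dy=-4->C
  (4,6):dx=-2,dy=-8->C; (4,7):dx=-8,dy=-11->C; (5,6):dx=-1,dy=-4->C; (5,7):dx=-7,dy=-7->C
  (6,7):dx=-6,dy=-3->C
Step 2: C = 17, D = 4, total pairs = 21.
Step 3: tau = (C - D)/(n(n-1)/2) = (17 - 4)/21 = 0.619048.
Step 4: Exact two-sided p-value (enumerate n! = 5040 permutations of y under H0): p = 0.069048.
Step 5: alpha = 0.1. reject H0.

tau_b = 0.6190 (C=17, D=4), p = 0.069048, reject H0.


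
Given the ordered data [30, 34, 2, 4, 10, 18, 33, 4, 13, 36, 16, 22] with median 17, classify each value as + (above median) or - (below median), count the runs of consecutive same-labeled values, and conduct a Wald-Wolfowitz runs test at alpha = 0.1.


Step 1: Compute median = 17; label A = above, B = below.
Labels in order: AABBBAABBABA  (n_A = 6, n_B = 6)
Step 2: Count runs R = 7.
Step 3: Under H0 (random ordering), E[R] = 2*n_A*n_B/(n_A+n_B) + 1 = 2*6*6/12 + 1 = 7.0000.
        Var[R] = 2*n_A*n_B*(2*n_A*n_B - n_A - n_B) / ((n_A+n_B)^2 * (n_A+n_B-1)) = 4320/1584 = 2.7273.
        SD[R] = 1.6514.
Step 4: R = E[R], so z = 0 with no continuity correction.
Step 5: Two-sided p-value via normal approximation = 2*(1 - Phi(|z|)) = 1.000000.
Step 6: alpha = 0.1. fail to reject H0.

R = 7, z = 0.0000, p = 1.000000, fail to reject H0.


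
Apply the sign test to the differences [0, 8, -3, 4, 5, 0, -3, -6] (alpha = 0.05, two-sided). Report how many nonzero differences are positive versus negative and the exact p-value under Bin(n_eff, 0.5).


Step 1: Discard zero differences. Original n = 8; n_eff = number of nonzero differences = 6.
Nonzero differences (with sign): +8, -3, +4, +5, -3, -6
Step 2: Count signs: positive = 3, negative = 3.
Step 3: Under H0: P(positive) = 0.5, so the number of positives S ~ Bin(6, 0.5).
Step 4: Two-sided exact p-value = sum of Bin(6,0.5) probabilities at or below the observed probability = 1.000000.
Step 5: alpha = 0.05. fail to reject H0.

n_eff = 6, pos = 3, neg = 3, p = 1.000000, fail to reject H0.


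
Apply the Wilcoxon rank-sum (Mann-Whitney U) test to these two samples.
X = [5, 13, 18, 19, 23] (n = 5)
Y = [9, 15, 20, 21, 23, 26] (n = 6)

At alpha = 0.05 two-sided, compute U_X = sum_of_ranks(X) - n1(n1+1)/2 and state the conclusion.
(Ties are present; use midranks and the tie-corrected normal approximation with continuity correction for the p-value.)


Step 1: Combine and sort all 11 observations; assign midranks.
sorted (value, group): (5,X), (9,Y), (13,X), (15,Y), (18,X), (19,X), (20,Y), (21,Y), (23,X), (23,Y), (26,Y)
ranks: 5->1, 9->2, 13->3, 15->4, 18->5, 19->6, 20->7, 21->8, 23->9.5, 23->9.5, 26->11
Step 2: Rank sum for X: R1 = 1 + 3 + 5 + 6 + 9.5 = 24.5.
Step 3: U_X = R1 - n1(n1+1)/2 = 24.5 - 5*6/2 = 24.5 - 15 = 9.5.
       U_Y = n1*n2 - U_X = 30 - 9.5 = 20.5.
Step 4: Ties are present, so use the tie-corrected normal approximation (with continuity correction) for the p-value.
Step 5: p-value = 0.360216; compare to alpha = 0.05. fail to reject H0.

U_X = 9.5, p = 0.360216, fail to reject H0 at alpha = 0.05.


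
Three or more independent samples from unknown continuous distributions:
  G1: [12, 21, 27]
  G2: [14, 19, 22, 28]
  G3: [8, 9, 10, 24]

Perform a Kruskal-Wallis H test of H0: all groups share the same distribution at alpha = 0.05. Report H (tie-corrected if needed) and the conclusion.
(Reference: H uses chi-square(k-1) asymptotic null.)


Step 1: Combine all N = 11 observations and assign midranks.
sorted (value, group, rank): (8,G3,1), (9,G3,2), (10,G3,3), (12,G1,4), (14,G2,5), (19,G2,6), (21,G1,7), (22,G2,8), (24,G3,9), (27,G1,10), (28,G2,11)
Step 2: Sum ranks within each group.
R_1 = 21 (n_1 = 3)
R_2 = 30 (n_2 = 4)
R_3 = 15 (n_3 = 4)
Step 3: H = 12/(N(N+1)) * sum(R_i^2/n_i) - 3(N+1)
     = 12/(11*12) * (21^2/3 + 30^2/4 + 15^2/4) - 3*12
     = 0.090909 * 428.25 - 36
     = 2.931818.
Step 4: No ties, so H is used without correction.
Step 5: Under H0, H ~ chi^2(2); p-value = 0.230868.
Step 6: alpha = 0.05. fail to reject H0.

H = 2.9318, df = 2, p = 0.230868, fail to reject H0.


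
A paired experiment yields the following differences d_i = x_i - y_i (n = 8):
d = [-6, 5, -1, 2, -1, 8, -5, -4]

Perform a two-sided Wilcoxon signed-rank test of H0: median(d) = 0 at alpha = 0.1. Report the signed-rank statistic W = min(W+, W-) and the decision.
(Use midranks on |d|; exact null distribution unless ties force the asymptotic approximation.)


Step 1: Drop any zero differences (none here) and take |d_i|.
|d| = [6, 5, 1, 2, 1, 8, 5, 4]
Step 2: Midrank |d_i| (ties get averaged ranks).
ranks: |6|->7, |5|->5.5, |1|->1.5, |2|->3, |1|->1.5, |8|->8, |5|->5.5, |4|->4
Step 3: Attach original signs; sum ranks with positive sign and with negative sign.
W+ = 5.5 + 3 + 8 = 16.5
W- = 7 + 1.5 + 1.5 + 5.5 + 4 = 19.5
(Check: W+ + W- = 36 should equal n(n+1)/2 = 36.)
Step 4: Test statistic W = min(W+, W-) = 16.5.
Step 5: Ties in |d|, so use the tie-corrected normal approximation.
        E[W] = n(n+1)/4 = 8*9/4 = 18.
        Tie groups: |d|=1 (t=2), |d|=5 (t=2); sum(t^3 - t) = 12.
        Var[W] = n(n+1)(2n+1)/24 - sum(t^3-t)/48 = 1224/24 - 12/48 = 50.75.
        z = (W - E[W]) / sqrt(Var[W]) = (16.5 - 18) / 7.1239 = -0.2106.
        Two-sided p = 2*Phi(z) = 0.833232.
Step 6: alpha = 0.1. fail to reject H0.

W+ = 16.5, W- = 19.5, W = min = 16.5, p = 0.833232, fail to reject H0.


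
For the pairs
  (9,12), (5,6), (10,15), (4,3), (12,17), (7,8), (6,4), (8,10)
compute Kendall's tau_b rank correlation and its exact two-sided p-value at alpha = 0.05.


Step 1: Enumerate the 28 unordered pairs (i,j) with i<j and classify each by sign(x_j-x_i) * sign(y_j-y_i).
  (1,2):dx=-4,dy=-6->C; (1,3):dx=+1,dy=+3->C; (1,4):dx=-5,dy=-9->C; (1,5):dx=+3,dy=+5->C
  (1,6):dx=-2,dy=-4->C; (1,7):dx=-3,dy=-8->C; (1,8):dx=-1,dy=-2->C; (2,3):dx=+5,dy=+9->C
  (2,4):dx=-1,dy=-3->C; (2,5):dx=+7,dy=+11->C; (2,6):dx=+2,dy=+2->C; (2,7):dx=+1,dy=-2->D
  (2,8):dx=+3,dy=+4->C; (3,4):dx=-6,dy=-12->C; (3,5):dx=+2,dy=+2->C; (3,6):dx=-3,dy=-7->C
  (3,7):dx=-4,dy=-11->C; (3,8):dx=-2,dy=-5->C; (4,5):dx=+8,dy=+14->C; (4,6):dx=+3,dy=+5->C
  (4,7):dx=+2,dy=+1->C; (4,8):dx=+4,dy=+7->C; (5,6):dx=-5,dy=-9->C; (5,7):dx=-6,dy=-13->C
  (5,8):dx=-4,dy=-7->C; (6,7):dx=-1,dy=-4->C; (6,8):dx=+1,dy=+2->C; (7,8):dx=+2,dy=+6->C
Step 2: C = 27, D = 1, total pairs = 28.
Step 3: tau = (C - D)/(n(n-1)/2) = (27 - 1)/28 = 0.928571.
Step 4: Exact two-sided p-value (enumerate n! = 40320 permutations of y under H0): p = 0.000397.
Step 5: alpha = 0.05. reject H0.

tau_b = 0.9286 (C=27, D=1), p = 0.000397, reject H0.


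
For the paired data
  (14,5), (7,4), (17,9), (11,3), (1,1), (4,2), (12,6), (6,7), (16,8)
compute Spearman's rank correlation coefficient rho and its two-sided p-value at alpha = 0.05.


Step 1: Rank x and y separately (midranks; no ties here).
rank(x): 14->7, 7->4, 17->9, 11->5, 1->1, 4->2, 12->6, 6->3, 16->8
rank(y): 5->5, 4->4, 9->9, 3->3, 1->1, 2->2, 6->6, 7->7, 8->8
Step 2: d_i = R_x(i) - R_y(i); compute d_i^2.
  (7-5)^2=4, (4-4)^2=0, (9-9)^2=0, (5-3)^2=4, (1-1)^2=0, (2-2)^2=0, (6-6)^2=0, (3-7)^2=16, (8-8)^2=0
sum(d^2) = 24.
Step 3: rho = 1 - 6*24 / (9*(9^2 - 1)) = 1 - 144/720 = 0.800000.
Step 4: Under H0, t = rho * sqrt((n-2)/(1-rho^2)) = 3.5277 ~ t(7).
Step 5: Two-sided p-value from the t-distribution with 7 df = 0.009628.
Step 6: alpha = 0.05. reject H0.

rho = 0.8000, p = 0.009628, reject H0 at alpha = 0.05.


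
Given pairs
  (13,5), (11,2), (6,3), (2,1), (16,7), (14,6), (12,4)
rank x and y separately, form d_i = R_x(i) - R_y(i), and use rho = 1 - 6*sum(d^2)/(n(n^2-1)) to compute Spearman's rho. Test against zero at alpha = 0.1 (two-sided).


Step 1: Rank x and y separately (midranks; no ties here).
rank(x): 13->5, 11->3, 6->2, 2->1, 16->7, 14->6, 12->4
rank(y): 5->5, 2->2, 3->3, 1->1, 7->7, 6->6, 4->4
Step 2: d_i = R_x(i) - R_y(i); compute d_i^2.
  (5-5)^2=0, (3-2)^2=1, (2-3)^2=1, (1-1)^2=0, (7-7)^2=0, (6-6)^2=0, (4-4)^2=0
sum(d^2) = 2.
Step 3: rho = 1 - 6*2 / (7*(7^2 - 1)) = 1 - 12/336 = 0.964286.
Step 4: Under H0, t = rho * sqrt((n-2)/(1-rho^2)) = 8.1408 ~ t(5).
Step 5: Two-sided p-value from the t-distribution with 5 df = 0.000454.
Step 6: alpha = 0.1. reject H0.

rho = 0.9643, p = 0.000454, reject H0 at alpha = 0.1.


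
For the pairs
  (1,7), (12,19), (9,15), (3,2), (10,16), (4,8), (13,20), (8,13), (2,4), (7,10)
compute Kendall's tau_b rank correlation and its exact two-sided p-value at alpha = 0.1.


Step 1: Enumerate the 45 unordered pairs (i,j) with i<j and classify each by sign(x_j-x_i) * sign(y_j-y_i).
  (1,2):dx=+11,dy=+12->C; (1,3):dx=+8,dy=+8->C; (1,4):dx=+2,dy=-5->D; (1,5):dx=+9,dy=+9->C
  (1,6):dx=+3,dy=+1->C; (1,7):dx=+12,dy=+13->C; (1,8):dx=+7,dy=+6->C; (1,9):dx=+1,dy=-3->D
  (1,10):dx=+6,dy=+3->C; (2,3):dx=-3,dy=-4->C; (2,4):dx=-9,dy=-17->C; (2,5):dx=-2,dy=-3->C
  (2,6):dx=-8,dy=-11->C; (2,7):dx=+1,dy=+1->C; (2,8):dx=-4,dy=-6->C; (2,9):dx=-10,dy=-15->C
  (2,10):dx=-5,dy=-9->C; (3,4):dx=-6,dy=-13->C; (3,5):dx=+1,dy=+1->C; (3,6):dx=-5,dy=-7->C
  (3,7):dx=+4,dy=+5->C; (3,8):dx=-1,dy=-2->C; (3,9):dx=-7,dy=-11->C; (3,10):dx=-2,dy=-5->C
  (4,5):dx=+7,dy=+14->C; (4,6):dx=+1,dy=+6->C; (4,7):dx=+10,dy=+18->C; (4,8):dx=+5,dy=+11->C
  (4,9):dx=-1,dy=+2->D; (4,10):dx=+4,dy=+8->C; (5,6):dx=-6,dy=-8->C; (5,7):dx=+3,dy=+4->C
  (5,8):dx=-2,dy=-3->C; (5,9):dx=-8,dy=-12->C; (5,10):dx=-3,dy=-6->C; (6,7):dx=+9,dy=+12->C
  (6,8):dx=+4,dy=+5->C; (6,9):dx=-2,dy=-4->C; (6,10):dx=+3,dy=+2->C; (7,8):dx=-5,dy=-7->C
  (7,9):dx=-11,dy=-16->C; (7,10):dx=-6,dy=-10->C; (8,9):dx=-6,dy=-9->C; (8,10):dx=-1,dy=-3->C
  (9,10):dx=+5,dy=+6->C
Step 2: C = 42, D = 3, total pairs = 45.
Step 3: tau = (C - D)/(n(n-1)/2) = (42 - 3)/45 = 0.866667.
Step 4: Exact two-sided p-value (enumerate n! = 3628800 permutations of y under H0): p = 0.000115.
Step 5: alpha = 0.1. reject H0.

tau_b = 0.8667 (C=42, D=3), p = 0.000115, reject H0.


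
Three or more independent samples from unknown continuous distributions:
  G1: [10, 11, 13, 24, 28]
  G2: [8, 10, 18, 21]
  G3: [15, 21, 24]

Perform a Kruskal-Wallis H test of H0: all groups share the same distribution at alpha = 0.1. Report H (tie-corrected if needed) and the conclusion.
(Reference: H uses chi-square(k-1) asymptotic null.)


Step 1: Combine all N = 12 observations and assign midranks.
sorted (value, group, rank): (8,G2,1), (10,G1,2.5), (10,G2,2.5), (11,G1,4), (13,G1,5), (15,G3,6), (18,G2,7), (21,G2,8.5), (21,G3,8.5), (24,G1,10.5), (24,G3,10.5), (28,G1,12)
Step 2: Sum ranks within each group.
R_1 = 34 (n_1 = 5)
R_2 = 19 (n_2 = 4)
R_3 = 25 (n_3 = 3)
Step 3: H = 12/(N(N+1)) * sum(R_i^2/n_i) - 3(N+1)
     = 12/(12*13) * (34^2/5 + 19^2/4 + 25^2/3) - 3*13
     = 0.076923 * 529.783 - 39
     = 1.752564.
Step 4: Ties present; correction factor C = 1 - 18/(12^3 - 12) = 0.989510. Corrected H = 1.752564 / 0.989510 = 1.771143.
Step 5: Under H0, H ~ chi^2(2); p-value = 0.412478.
Step 6: alpha = 0.1. fail to reject H0.

H = 1.7711, df = 2, p = 0.412478, fail to reject H0.


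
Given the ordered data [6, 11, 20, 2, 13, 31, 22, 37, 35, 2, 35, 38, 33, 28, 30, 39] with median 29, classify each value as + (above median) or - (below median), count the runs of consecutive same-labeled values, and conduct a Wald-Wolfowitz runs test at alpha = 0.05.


Step 1: Compute median = 29; label A = above, B = below.
Labels in order: BBBBBABAABAAABAA  (n_A = 8, n_B = 8)
Step 2: Count runs R = 8.
Step 3: Under H0 (random ordering), E[R] = 2*n_A*n_B/(n_A+n_B) + 1 = 2*8*8/16 + 1 = 9.0000.
        Var[R] = 2*n_A*n_B*(2*n_A*n_B - n_A - n_B) / ((n_A+n_B)^2 * (n_A+n_B-1)) = 14336/3840 = 3.7333.
        SD[R] = 1.9322.
Step 4: Continuity-corrected z = (R + 0.5 - E[R]) / SD[R] = (8 + 0.5 - 9.0000) / 1.9322 = -0.2588.
Step 5: Two-sided p-value via normal approximation = 2*(1 - Phi(|z|)) = 0.795809.
Step 6: alpha = 0.05. fail to reject H0.

R = 8, z = -0.2588, p = 0.795809, fail to reject H0.


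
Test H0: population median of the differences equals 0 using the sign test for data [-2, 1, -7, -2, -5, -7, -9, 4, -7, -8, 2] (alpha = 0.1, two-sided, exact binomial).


Step 1: Discard zero differences. Original n = 11; n_eff = number of nonzero differences = 11.
Nonzero differences (with sign): -2, +1, -7, -2, -5, -7, -9, +4, -7, -8, +2
Step 2: Count signs: positive = 3, negative = 8.
Step 3: Under H0: P(positive) = 0.5, so the number of positives S ~ Bin(11, 0.5).
Step 4: Two-sided exact p-value = sum of Bin(11,0.5) probabilities at or below the observed probability = 0.226562.
Step 5: alpha = 0.1. fail to reject H0.

n_eff = 11, pos = 3, neg = 8, p = 0.226562, fail to reject H0.


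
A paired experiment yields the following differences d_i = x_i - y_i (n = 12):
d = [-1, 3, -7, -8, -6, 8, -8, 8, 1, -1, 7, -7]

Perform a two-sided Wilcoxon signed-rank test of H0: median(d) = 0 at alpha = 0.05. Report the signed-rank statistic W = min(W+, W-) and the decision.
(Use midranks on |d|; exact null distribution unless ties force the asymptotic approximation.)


Step 1: Drop any zero differences (none here) and take |d_i|.
|d| = [1, 3, 7, 8, 6, 8, 8, 8, 1, 1, 7, 7]
Step 2: Midrank |d_i| (ties get averaged ranks).
ranks: |1|->2, |3|->4, |7|->7, |8|->10.5, |6|->5, |8|->10.5, |8|->10.5, |8|->10.5, |1|->2, |1|->2, |7|->7, |7|->7
Step 3: Attach original signs; sum ranks with positive sign and with negative sign.
W+ = 4 + 10.5 + 10.5 + 2 + 7 = 34
W- = 2 + 7 + 10.5 + 5 + 10.5 + 2 + 7 = 44
(Check: W+ + W- = 78 should equal n(n+1)/2 = 78.)
Step 4: Test statistic W = min(W+, W-) = 34.
Step 5: Ties in |d|, so use the tie-corrected normal approximation.
        E[W] = n(n+1)/4 = 12*13/4 = 39.
        Tie groups: |d|=1 (t=3), |d|=7 (t=3), |d|=8 (t=4); sum(t^3 - t) = 108.
        Var[W] = n(n+1)(2n+1)/24 - sum(t^3-t)/48 = 3900/24 - 108/48 = 160.25.
        z = (W - E[W]) / sqrt(Var[W]) = (34 - 39) / 12.6590 = -0.3950.
        Two-sided p = 2*Phi(z) = 0.692860.
Step 6: alpha = 0.05. fail to reject H0.

W+ = 34, W- = 44, W = min = 34, p = 0.692860, fail to reject H0.


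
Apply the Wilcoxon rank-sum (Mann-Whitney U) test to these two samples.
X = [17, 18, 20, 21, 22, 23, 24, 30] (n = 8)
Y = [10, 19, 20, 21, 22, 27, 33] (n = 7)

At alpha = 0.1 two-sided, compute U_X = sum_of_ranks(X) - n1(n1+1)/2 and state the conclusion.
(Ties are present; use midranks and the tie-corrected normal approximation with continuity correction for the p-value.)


Step 1: Combine and sort all 15 observations; assign midranks.
sorted (value, group): (10,Y), (17,X), (18,X), (19,Y), (20,X), (20,Y), (21,X), (21,Y), (22,X), (22,Y), (23,X), (24,X), (27,Y), (30,X), (33,Y)
ranks: 10->1, 17->2, 18->3, 19->4, 20->5.5, 20->5.5, 21->7.5, 21->7.5, 22->9.5, 22->9.5, 23->11, 24->12, 27->13, 30->14, 33->15
Step 2: Rank sum for X: R1 = 2 + 3 + 5.5 + 7.5 + 9.5 + 11 + 12 + 14 = 64.5.
Step 3: U_X = R1 - n1(n1+1)/2 = 64.5 - 8*9/2 = 64.5 - 36 = 28.5.
       U_Y = n1*n2 - U_X = 56 - 28.5 = 27.5.
Step 4: Ties are present, so use the tie-corrected normal approximation (with continuity correction) for the p-value.
Step 5: p-value = 1.000000; compare to alpha = 0.1. fail to reject H0.

U_X = 28.5, p = 1.000000, fail to reject H0 at alpha = 0.1.


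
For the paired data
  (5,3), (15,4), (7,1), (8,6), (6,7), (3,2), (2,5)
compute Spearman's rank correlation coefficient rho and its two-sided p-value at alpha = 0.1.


Step 1: Rank x and y separately (midranks; no ties here).
rank(x): 5->3, 15->7, 7->5, 8->6, 6->4, 3->2, 2->1
rank(y): 3->3, 4->4, 1->1, 6->6, 7->7, 2->2, 5->5
Step 2: d_i = R_x(i) - R_y(i); compute d_i^2.
  (3-3)^2=0, (7-4)^2=9, (5-1)^2=16, (6-6)^2=0, (4-7)^2=9, (2-2)^2=0, (1-5)^2=16
sum(d^2) = 50.
Step 3: rho = 1 - 6*50 / (7*(7^2 - 1)) = 1 - 300/336 = 0.107143.
Step 4: Under H0, t = rho * sqrt((n-2)/(1-rho^2)) = 0.2410 ~ t(5).
Step 5: Two-sided p-value from the t-distribution with 5 df = 0.819151.
Step 6: alpha = 0.1. fail to reject H0.

rho = 0.1071, p = 0.819151, fail to reject H0 at alpha = 0.1.


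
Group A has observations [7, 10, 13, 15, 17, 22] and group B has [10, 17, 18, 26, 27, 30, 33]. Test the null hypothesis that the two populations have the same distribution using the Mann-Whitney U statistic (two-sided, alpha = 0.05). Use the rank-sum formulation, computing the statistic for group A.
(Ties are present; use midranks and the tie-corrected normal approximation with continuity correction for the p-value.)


Step 1: Combine and sort all 13 observations; assign midranks.
sorted (value, group): (7,X), (10,X), (10,Y), (13,X), (15,X), (17,X), (17,Y), (18,Y), (22,X), (26,Y), (27,Y), (30,Y), (33,Y)
ranks: 7->1, 10->2.5, 10->2.5, 13->4, 15->5, 17->6.5, 17->6.5, 18->8, 22->9, 26->10, 27->11, 30->12, 33->13
Step 2: Rank sum for X: R1 = 1 + 2.5 + 4 + 5 + 6.5 + 9 = 28.
Step 3: U_X = R1 - n1(n1+1)/2 = 28 - 6*7/2 = 28 - 21 = 7.
       U_Y = n1*n2 - U_X = 42 - 7 = 35.
Step 4: Ties are present, so use the tie-corrected normal approximation (with continuity correction) for the p-value.
Step 5: p-value = 0.053126; compare to alpha = 0.05. fail to reject H0.

U_X = 7, p = 0.053126, fail to reject H0 at alpha = 0.05.


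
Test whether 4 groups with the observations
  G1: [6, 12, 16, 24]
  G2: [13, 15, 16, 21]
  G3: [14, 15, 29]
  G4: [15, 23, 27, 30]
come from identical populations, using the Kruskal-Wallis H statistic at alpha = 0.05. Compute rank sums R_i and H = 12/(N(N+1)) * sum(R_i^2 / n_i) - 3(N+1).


Step 1: Combine all N = 15 observations and assign midranks.
sorted (value, group, rank): (6,G1,1), (12,G1,2), (13,G2,3), (14,G3,4), (15,G2,6), (15,G3,6), (15,G4,6), (16,G1,8.5), (16,G2,8.5), (21,G2,10), (23,G4,11), (24,G1,12), (27,G4,13), (29,G3,14), (30,G4,15)
Step 2: Sum ranks within each group.
R_1 = 23.5 (n_1 = 4)
R_2 = 27.5 (n_2 = 4)
R_3 = 24 (n_3 = 3)
R_4 = 45 (n_4 = 4)
Step 3: H = 12/(N(N+1)) * sum(R_i^2/n_i) - 3(N+1)
     = 12/(15*16) * (23.5^2/4 + 27.5^2/4 + 24^2/3 + 45^2/4) - 3*16
     = 0.050000 * 1025.38 - 48
     = 3.268750.
Step 4: Ties present; correction factor C = 1 - 30/(15^3 - 15) = 0.991071. Corrected H = 3.268750 / 0.991071 = 3.298198.
Step 5: Under H0, H ~ chi^2(3); p-value = 0.347894.
Step 6: alpha = 0.05. fail to reject H0.

H = 3.2982, df = 3, p = 0.347894, fail to reject H0.


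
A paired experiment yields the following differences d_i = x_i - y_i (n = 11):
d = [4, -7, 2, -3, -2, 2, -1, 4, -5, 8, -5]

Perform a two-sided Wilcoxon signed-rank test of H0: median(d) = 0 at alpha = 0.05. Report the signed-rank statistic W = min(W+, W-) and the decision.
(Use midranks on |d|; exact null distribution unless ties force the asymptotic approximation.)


Step 1: Drop any zero differences (none here) and take |d_i|.
|d| = [4, 7, 2, 3, 2, 2, 1, 4, 5, 8, 5]
Step 2: Midrank |d_i| (ties get averaged ranks).
ranks: |4|->6.5, |7|->10, |2|->3, |3|->5, |2|->3, |2|->3, |1|->1, |4|->6.5, |5|->8.5, |8|->11, |5|->8.5
Step 3: Attach original signs; sum ranks with positive sign and with negative sign.
W+ = 6.5 + 3 + 3 + 6.5 + 11 = 30
W- = 10 + 5 + 3 + 1 + 8.5 + 8.5 = 36
(Check: W+ + W- = 66 should equal n(n+1)/2 = 66.)
Step 4: Test statistic W = min(W+, W-) = 30.
Step 5: Ties in |d|, so use the tie-corrected normal approximation.
        E[W] = n(n+1)/4 = 11*12/4 = 33.
        Tie groups: |d|=2 (t=3), |d|=4 (t=2), |d|=5 (t=2); sum(t^3 - t) = 36.
        Var[W] = n(n+1)(2n+1)/24 - sum(t^3-t)/48 = 3036/24 - 36/48 = 125.75.
        z = (W - E[W]) / sqrt(Var[W]) = (30 - 33) / 11.2138 = -0.2675.
        Two-sided p = 2*Phi(z) = 0.789064.
Step 6: alpha = 0.05. fail to reject H0.

W+ = 30, W- = 36, W = min = 30, p = 0.789064, fail to reject H0.


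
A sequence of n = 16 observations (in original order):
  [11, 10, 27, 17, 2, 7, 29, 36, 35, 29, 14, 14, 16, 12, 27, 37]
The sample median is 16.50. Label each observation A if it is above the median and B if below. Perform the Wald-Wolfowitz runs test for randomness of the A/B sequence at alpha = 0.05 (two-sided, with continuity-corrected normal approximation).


Step 1: Compute median = 16.50; label A = above, B = below.
Labels in order: BBAABBAAAABBBBAA  (n_A = 8, n_B = 8)
Step 2: Count runs R = 6.
Step 3: Under H0 (random ordering), E[R] = 2*n_A*n_B/(n_A+n_B) + 1 = 2*8*8/16 + 1 = 9.0000.
        Var[R] = 2*n_A*n_B*(2*n_A*n_B - n_A - n_B) / ((n_A+n_B)^2 * (n_A+n_B-1)) = 14336/3840 = 3.7333.
        SD[R] = 1.9322.
Step 4: Continuity-corrected z = (R + 0.5 - E[R]) / SD[R] = (6 + 0.5 - 9.0000) / 1.9322 = -1.2939.
Step 5: Two-sided p-value via normal approximation = 2*(1 - Phi(|z|)) = 0.195709.
Step 6: alpha = 0.05. fail to reject H0.

R = 6, z = -1.2939, p = 0.195709, fail to reject H0.


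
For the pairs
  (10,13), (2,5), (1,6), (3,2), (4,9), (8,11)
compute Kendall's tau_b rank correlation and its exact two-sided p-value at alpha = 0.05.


Step 1: Enumerate the 15 unordered pairs (i,j) with i<j and classify each by sign(x_j-x_i) * sign(y_j-y_i).
  (1,2):dx=-8,dy=-8->C; (1,3):dx=-9,dy=-7->C; (1,4):dx=-7,dy=-11->C; (1,5):dx=-6,dy=-4->C
  (1,6):dx=-2,dy=-2->C; (2,3):dx=-1,dy=+1->D; (2,4):dx=+1,dy=-3->D; (2,5):dx=+2,dy=+4->C
  (2,6):dx=+6,dy=+6->C; (3,4):dx=+2,dy=-4->D; (3,5):dx=+3,dy=+3->C; (3,6):dx=+7,dy=+5->C
  (4,5):dx=+1,dy=+7->C; (4,6):dx=+5,dy=+9->C; (5,6):dx=+4,dy=+2->C
Step 2: C = 12, D = 3, total pairs = 15.
Step 3: tau = (C - D)/(n(n-1)/2) = (12 - 3)/15 = 0.600000.
Step 4: Exact two-sided p-value (enumerate n! = 720 permutations of y under H0): p = 0.136111.
Step 5: alpha = 0.05. fail to reject H0.

tau_b = 0.6000 (C=12, D=3), p = 0.136111, fail to reject H0.


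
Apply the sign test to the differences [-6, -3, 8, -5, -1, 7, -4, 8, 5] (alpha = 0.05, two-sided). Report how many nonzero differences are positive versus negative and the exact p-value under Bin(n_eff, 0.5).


Step 1: Discard zero differences. Original n = 9; n_eff = number of nonzero differences = 9.
Nonzero differences (with sign): -6, -3, +8, -5, -1, +7, -4, +8, +5
Step 2: Count signs: positive = 4, negative = 5.
Step 3: Under H0: P(positive) = 0.5, so the number of positives S ~ Bin(9, 0.5).
Step 4: Two-sided exact p-value = sum of Bin(9,0.5) probabilities at or below the observed probability = 1.000000.
Step 5: alpha = 0.05. fail to reject H0.

n_eff = 9, pos = 4, neg = 5, p = 1.000000, fail to reject H0.


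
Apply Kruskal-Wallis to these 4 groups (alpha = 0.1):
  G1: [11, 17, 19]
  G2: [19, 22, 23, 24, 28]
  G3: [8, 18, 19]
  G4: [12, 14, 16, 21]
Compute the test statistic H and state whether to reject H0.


Step 1: Combine all N = 15 observations and assign midranks.
sorted (value, group, rank): (8,G3,1), (11,G1,2), (12,G4,3), (14,G4,4), (16,G4,5), (17,G1,6), (18,G3,7), (19,G1,9), (19,G2,9), (19,G3,9), (21,G4,11), (22,G2,12), (23,G2,13), (24,G2,14), (28,G2,15)
Step 2: Sum ranks within each group.
R_1 = 17 (n_1 = 3)
R_2 = 63 (n_2 = 5)
R_3 = 17 (n_3 = 3)
R_4 = 23 (n_4 = 4)
Step 3: H = 12/(N(N+1)) * sum(R_i^2/n_i) - 3(N+1)
     = 12/(15*16) * (17^2/3 + 63^2/5 + 17^2/3 + 23^2/4) - 3*16
     = 0.050000 * 1118.72 - 48
     = 7.935833.
Step 4: Ties present; correction factor C = 1 - 24/(15^3 - 15) = 0.992857. Corrected H = 7.935833 / 0.992857 = 7.992926.
Step 5: Under H0, H ~ chi^2(3); p-value = 0.046158.
Step 6: alpha = 0.1. reject H0.

H = 7.9929, df = 3, p = 0.046158, reject H0.


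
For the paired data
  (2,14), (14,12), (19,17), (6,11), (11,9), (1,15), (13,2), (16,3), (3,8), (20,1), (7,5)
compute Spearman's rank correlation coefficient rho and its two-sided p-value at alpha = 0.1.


Step 1: Rank x and y separately (midranks; no ties here).
rank(x): 2->2, 14->8, 19->10, 6->4, 11->6, 1->1, 13->7, 16->9, 3->3, 20->11, 7->5
rank(y): 14->9, 12->8, 17->11, 11->7, 9->6, 15->10, 2->2, 3->3, 8->5, 1->1, 5->4
Step 2: d_i = R_x(i) - R_y(i); compute d_i^2.
  (2-9)^2=49, (8-8)^2=0, (10-11)^2=1, (4-7)^2=9, (6-6)^2=0, (1-10)^2=81, (7-2)^2=25, (9-3)^2=36, (3-5)^2=4, (11-1)^2=100, (5-4)^2=1
sum(d^2) = 306.
Step 3: rho = 1 - 6*306 / (11*(11^2 - 1)) = 1 - 1836/1320 = -0.390909.
Step 4: Under H0, t = rho * sqrt((n-2)/(1-rho^2)) = -1.2741 ~ t(9).
Step 5: Two-sided p-value from the t-distribution with 9 df = 0.234540.
Step 6: alpha = 0.1. fail to reject H0.

rho = -0.3909, p = 0.234540, fail to reject H0 at alpha = 0.1.


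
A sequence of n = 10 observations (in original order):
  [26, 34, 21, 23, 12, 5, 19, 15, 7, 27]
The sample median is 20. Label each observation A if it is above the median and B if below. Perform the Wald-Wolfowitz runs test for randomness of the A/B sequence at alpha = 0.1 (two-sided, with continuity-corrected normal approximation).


Step 1: Compute median = 20; label A = above, B = below.
Labels in order: AAAABBBBBA  (n_A = 5, n_B = 5)
Step 2: Count runs R = 3.
Step 3: Under H0 (random ordering), E[R] = 2*n_A*n_B/(n_A+n_B) + 1 = 2*5*5/10 + 1 = 6.0000.
        Var[R] = 2*n_A*n_B*(2*n_A*n_B - n_A - n_B) / ((n_A+n_B)^2 * (n_A+n_B-1)) = 2000/900 = 2.2222.
        SD[R] = 1.4907.
Step 4: Continuity-corrected z = (R + 0.5 - E[R]) / SD[R] = (3 + 0.5 - 6.0000) / 1.4907 = -1.6771.
Step 5: Two-sided p-value via normal approximation = 2*(1 - Phi(|z|)) = 0.093533.
Step 6: alpha = 0.1. reject H0.

R = 3, z = -1.6771, p = 0.093533, reject H0.


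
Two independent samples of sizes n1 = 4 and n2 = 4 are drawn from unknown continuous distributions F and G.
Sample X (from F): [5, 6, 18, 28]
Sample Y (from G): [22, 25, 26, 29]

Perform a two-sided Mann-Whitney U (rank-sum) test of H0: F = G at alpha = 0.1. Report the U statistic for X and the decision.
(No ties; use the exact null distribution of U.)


Step 1: Combine and sort all 8 observations; assign midranks.
sorted (value, group): (5,X), (6,X), (18,X), (22,Y), (25,Y), (26,Y), (28,X), (29,Y)
ranks: 5->1, 6->2, 18->3, 22->4, 25->5, 26->6, 28->7, 29->8
Step 2: Rank sum for X: R1 = 1 + 2 + 3 + 7 = 13.
Step 3: U_X = R1 - n1(n1+1)/2 = 13 - 4*5/2 = 13 - 10 = 3.
       U_Y = n1*n2 - U_X = 16 - 3 = 13.
Step 4: No ties, so the exact null distribution of U (based on enumerating the C(8,4) = 70 equally likely rank assignments) gives the two-sided p-value.
Step 5: p-value = 0.200000; compare to alpha = 0.1. fail to reject H0.

U_X = 3, p = 0.200000, fail to reject H0 at alpha = 0.1.


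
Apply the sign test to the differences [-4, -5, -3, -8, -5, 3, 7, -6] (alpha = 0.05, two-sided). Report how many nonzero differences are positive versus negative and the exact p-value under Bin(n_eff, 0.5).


Step 1: Discard zero differences. Original n = 8; n_eff = number of nonzero differences = 8.
Nonzero differences (with sign): -4, -5, -3, -8, -5, +3, +7, -6
Step 2: Count signs: positive = 2, negative = 6.
Step 3: Under H0: P(positive) = 0.5, so the number of positives S ~ Bin(8, 0.5).
Step 4: Two-sided exact p-value = sum of Bin(8,0.5) probabilities at or below the observed probability = 0.289062.
Step 5: alpha = 0.05. fail to reject H0.

n_eff = 8, pos = 2, neg = 6, p = 0.289062, fail to reject H0.


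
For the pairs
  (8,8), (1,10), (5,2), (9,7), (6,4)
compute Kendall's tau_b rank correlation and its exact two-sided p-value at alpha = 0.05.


Step 1: Enumerate the 10 unordered pairs (i,j) with i<j and classify each by sign(x_j-x_i) * sign(y_j-y_i).
  (1,2):dx=-7,dy=+2->D; (1,3):dx=-3,dy=-6->C; (1,4):dx=+1,dy=-1->D; (1,5):dx=-2,dy=-4->C
  (2,3):dx=+4,dy=-8->D; (2,4):dx=+8,dy=-3->D; (2,5):dx=+5,dy=-6->D; (3,4):dx=+4,dy=+5->C
  (3,5):dx=+1,dy=+2->C; (4,5):dx=-3,dy=-3->C
Step 2: C = 5, D = 5, total pairs = 10.
Step 3: tau = (C - D)/(n(n-1)/2) = (5 - 5)/10 = 0.000000.
Step 4: Exact two-sided p-value (enumerate n! = 120 permutations of y under H0): p = 1.000000.
Step 5: alpha = 0.05. fail to reject H0.

tau_b = 0.0000 (C=5, D=5), p = 1.000000, fail to reject H0.


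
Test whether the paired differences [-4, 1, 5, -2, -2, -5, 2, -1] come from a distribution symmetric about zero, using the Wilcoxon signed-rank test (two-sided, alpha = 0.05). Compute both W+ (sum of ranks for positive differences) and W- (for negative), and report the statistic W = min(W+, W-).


Step 1: Drop any zero differences (none here) and take |d_i|.
|d| = [4, 1, 5, 2, 2, 5, 2, 1]
Step 2: Midrank |d_i| (ties get averaged ranks).
ranks: |4|->6, |1|->1.5, |5|->7.5, |2|->4, |2|->4, |5|->7.5, |2|->4, |1|->1.5
Step 3: Attach original signs; sum ranks with positive sign and with negative sign.
W+ = 1.5 + 7.5 + 4 = 13
W- = 6 + 4 + 4 + 7.5 + 1.5 = 23
(Check: W+ + W- = 36 should equal n(n+1)/2 = 36.)
Step 4: Test statistic W = min(W+, W-) = 13.
Step 5: Ties in |d|, so use the tie-corrected normal approximation.
        E[W] = n(n+1)/4 = 8*9/4 = 18.
        Tie groups: |d|=1 (t=2), |d|=2 (t=3), |d|=5 (t=2); sum(t^3 - t) = 36.
        Var[W] = n(n+1)(2n+1)/24 - sum(t^3-t)/48 = 1224/24 - 36/48 = 50.25.
        z = (W - E[W]) / sqrt(Var[W]) = (13 - 18) / 7.0887 = -0.7053.
        Two-sided p = 2*Phi(z) = 0.480595.
Step 6: alpha = 0.05. fail to reject H0.

W+ = 13, W- = 23, W = min = 13, p = 0.480595, fail to reject H0.


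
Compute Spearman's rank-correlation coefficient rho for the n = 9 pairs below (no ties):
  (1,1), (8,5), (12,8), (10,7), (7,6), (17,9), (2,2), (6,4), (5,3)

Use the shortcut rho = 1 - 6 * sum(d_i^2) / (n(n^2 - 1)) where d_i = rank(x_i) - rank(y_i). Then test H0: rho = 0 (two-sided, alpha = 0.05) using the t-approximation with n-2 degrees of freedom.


Step 1: Rank x and y separately (midranks; no ties here).
rank(x): 1->1, 8->6, 12->8, 10->7, 7->5, 17->9, 2->2, 6->4, 5->3
rank(y): 1->1, 5->5, 8->8, 7->7, 6->6, 9->9, 2->2, 4->4, 3->3
Step 2: d_i = R_x(i) - R_y(i); compute d_i^2.
  (1-1)^2=0, (6-5)^2=1, (8-8)^2=0, (7-7)^2=0, (5-6)^2=1, (9-9)^2=0, (2-2)^2=0, (4-4)^2=0, (3-3)^2=0
sum(d^2) = 2.
Step 3: rho = 1 - 6*2 / (9*(9^2 - 1)) = 1 - 12/720 = 0.983333.
Step 4: Under H0, t = rho * sqrt((n-2)/(1-rho^2)) = 14.3096 ~ t(7).
Step 5: Two-sided p-value from the t-distribution with 7 df = 0.000002.
Step 6: alpha = 0.05. reject H0.

rho = 0.9833, p = 0.000002, reject H0 at alpha = 0.05.


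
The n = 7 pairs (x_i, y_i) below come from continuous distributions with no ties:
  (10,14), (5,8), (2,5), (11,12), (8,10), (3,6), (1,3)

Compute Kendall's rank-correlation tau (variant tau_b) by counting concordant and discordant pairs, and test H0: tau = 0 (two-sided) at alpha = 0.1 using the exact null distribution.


Step 1: Enumerate the 21 unordered pairs (i,j) with i<j and classify each by sign(x_j-x_i) * sign(y_j-y_i).
  (1,2):dx=-5,dy=-6->C; (1,3):dx=-8,dy=-9->C; (1,4):dx=+1,dy=-2->D; (1,5):dx=-2,dy=-4->C
  (1,6):dx=-7,dy=-8->C; (1,7):dx=-9,dy=-11->C; (2,3):dx=-3,dy=-3->C; (2,4):dx=+6,dy=+4->C
  (2,5):dx=+3,dy=+2->C; (2,6):dx=-2,dy=-2->C; (2,7):dx=-4,dy=-5->C; (3,4):dx=+9,dy=+7->C
  (3,5):dx=+6,dy=+5->C; (3,6):dx=+1,dy=+1->C; (3,7):dx=-1,dy=-2->C; (4,5):dx=-3,dy=-2->C
  (4,6):dx=-8,dy=-6->C; (4,7):dx=-10,dy=-9->C; (5,6):dx=-5,dy=-4->C; (5,7):dx=-7,dy=-7->C
  (6,7):dx=-2,dy=-3->C
Step 2: C = 20, D = 1, total pairs = 21.
Step 3: tau = (C - D)/(n(n-1)/2) = (20 - 1)/21 = 0.904762.
Step 4: Exact two-sided p-value (enumerate n! = 5040 permutations of y under H0): p = 0.002778.
Step 5: alpha = 0.1. reject H0.

tau_b = 0.9048 (C=20, D=1), p = 0.002778, reject H0.


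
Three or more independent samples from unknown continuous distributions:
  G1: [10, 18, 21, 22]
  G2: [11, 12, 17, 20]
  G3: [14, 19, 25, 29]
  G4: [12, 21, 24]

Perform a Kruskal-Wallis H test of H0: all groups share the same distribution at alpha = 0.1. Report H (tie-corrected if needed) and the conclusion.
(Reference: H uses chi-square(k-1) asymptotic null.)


Step 1: Combine all N = 15 observations and assign midranks.
sorted (value, group, rank): (10,G1,1), (11,G2,2), (12,G2,3.5), (12,G4,3.5), (14,G3,5), (17,G2,6), (18,G1,7), (19,G3,8), (20,G2,9), (21,G1,10.5), (21,G4,10.5), (22,G1,12), (24,G4,13), (25,G3,14), (29,G3,15)
Step 2: Sum ranks within each group.
R_1 = 30.5 (n_1 = 4)
R_2 = 20.5 (n_2 = 4)
R_3 = 42 (n_3 = 4)
R_4 = 27 (n_4 = 3)
Step 3: H = 12/(N(N+1)) * sum(R_i^2/n_i) - 3(N+1)
     = 12/(15*16) * (30.5^2/4 + 20.5^2/4 + 42^2/4 + 27^2/3) - 3*16
     = 0.050000 * 1021.62 - 48
     = 3.081250.
Step 4: Ties present; correction factor C = 1 - 12/(15^3 - 15) = 0.996429. Corrected H = 3.081250 / 0.996429 = 3.092294.
Step 5: Under H0, H ~ chi^2(3); p-value = 0.377613.
Step 6: alpha = 0.1. fail to reject H0.

H = 3.0923, df = 3, p = 0.377613, fail to reject H0.


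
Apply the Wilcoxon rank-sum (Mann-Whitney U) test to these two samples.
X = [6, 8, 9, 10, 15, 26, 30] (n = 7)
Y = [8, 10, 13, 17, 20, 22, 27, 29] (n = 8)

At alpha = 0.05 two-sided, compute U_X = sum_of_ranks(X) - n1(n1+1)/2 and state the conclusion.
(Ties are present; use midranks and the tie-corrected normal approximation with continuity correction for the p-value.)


Step 1: Combine and sort all 15 observations; assign midranks.
sorted (value, group): (6,X), (8,X), (8,Y), (9,X), (10,X), (10,Y), (13,Y), (15,X), (17,Y), (20,Y), (22,Y), (26,X), (27,Y), (29,Y), (30,X)
ranks: 6->1, 8->2.5, 8->2.5, 9->4, 10->5.5, 10->5.5, 13->7, 15->8, 17->9, 20->10, 22->11, 26->12, 27->13, 29->14, 30->15
Step 2: Rank sum for X: R1 = 1 + 2.5 + 4 + 5.5 + 8 + 12 + 15 = 48.
Step 3: U_X = R1 - n1(n1+1)/2 = 48 - 7*8/2 = 48 - 28 = 20.
       U_Y = n1*n2 - U_X = 56 - 20 = 36.
Step 4: Ties are present, so use the tie-corrected normal approximation (with continuity correction) for the p-value.
Step 5: p-value = 0.384568; compare to alpha = 0.05. fail to reject H0.

U_X = 20, p = 0.384568, fail to reject H0 at alpha = 0.05.


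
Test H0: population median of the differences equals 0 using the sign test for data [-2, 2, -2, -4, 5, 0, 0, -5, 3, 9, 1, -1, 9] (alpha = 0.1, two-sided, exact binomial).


Step 1: Discard zero differences. Original n = 13; n_eff = number of nonzero differences = 11.
Nonzero differences (with sign): -2, +2, -2, -4, +5, -5, +3, +9, +1, -1, +9
Step 2: Count signs: positive = 6, negative = 5.
Step 3: Under H0: P(positive) = 0.5, so the number of positives S ~ Bin(11, 0.5).
Step 4: Two-sided exact p-value = sum of Bin(11,0.5) probabilities at or below the observed probability = 1.000000.
Step 5: alpha = 0.1. fail to reject H0.

n_eff = 11, pos = 6, neg = 5, p = 1.000000, fail to reject H0.


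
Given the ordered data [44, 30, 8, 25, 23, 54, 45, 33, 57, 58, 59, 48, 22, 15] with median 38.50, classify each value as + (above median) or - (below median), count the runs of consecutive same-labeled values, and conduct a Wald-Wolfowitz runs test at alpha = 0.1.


Step 1: Compute median = 38.50; label A = above, B = below.
Labels in order: ABBBBAABAAAABB  (n_A = 7, n_B = 7)
Step 2: Count runs R = 6.
Step 3: Under H0 (random ordering), E[R] = 2*n_A*n_B/(n_A+n_B) + 1 = 2*7*7/14 + 1 = 8.0000.
        Var[R] = 2*n_A*n_B*(2*n_A*n_B - n_A - n_B) / ((n_A+n_B)^2 * (n_A+n_B-1)) = 8232/2548 = 3.2308.
        SD[R] = 1.7974.
Step 4: Continuity-corrected z = (R + 0.5 - E[R]) / SD[R] = (6 + 0.5 - 8.0000) / 1.7974 = -0.8345.
Step 5: Two-sided p-value via normal approximation = 2*(1 - Phi(|z|)) = 0.403986.
Step 6: alpha = 0.1. fail to reject H0.

R = 6, z = -0.8345, p = 0.403986, fail to reject H0.


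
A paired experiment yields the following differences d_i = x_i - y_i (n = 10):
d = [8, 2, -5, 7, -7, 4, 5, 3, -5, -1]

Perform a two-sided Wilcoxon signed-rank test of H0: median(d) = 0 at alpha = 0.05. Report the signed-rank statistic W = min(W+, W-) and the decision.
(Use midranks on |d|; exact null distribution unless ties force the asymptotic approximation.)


Step 1: Drop any zero differences (none here) and take |d_i|.
|d| = [8, 2, 5, 7, 7, 4, 5, 3, 5, 1]
Step 2: Midrank |d_i| (ties get averaged ranks).
ranks: |8|->10, |2|->2, |5|->6, |7|->8.5, |7|->8.5, |4|->4, |5|->6, |3|->3, |5|->6, |1|->1
Step 3: Attach original signs; sum ranks with positive sign and with negative sign.
W+ = 10 + 2 + 8.5 + 4 + 6 + 3 = 33.5
W- = 6 + 8.5 + 6 + 1 = 21.5
(Check: W+ + W- = 55 should equal n(n+1)/2 = 55.)
Step 4: Test statistic W = min(W+, W-) = 21.5.
Step 5: Ties in |d|, so use the tie-corrected normal approximation.
        E[W] = n(n+1)/4 = 10*11/4 = 27.5.
        Tie groups: |d|=5 (t=3), |d|=7 (t=2); sum(t^3 - t) = 30.
        Var[W] = n(n+1)(2n+1)/24 - sum(t^3-t)/48 = 2310/24 - 30/48 = 95.625.
        z = (W - E[W]) / sqrt(Var[W]) = (21.5 - 27.5) / 9.7788 = -0.6136.
        Two-sided p = 2*Phi(z) = 0.539498.
Step 6: alpha = 0.05. fail to reject H0.

W+ = 33.5, W- = 21.5, W = min = 21.5, p = 0.539498, fail to reject H0.


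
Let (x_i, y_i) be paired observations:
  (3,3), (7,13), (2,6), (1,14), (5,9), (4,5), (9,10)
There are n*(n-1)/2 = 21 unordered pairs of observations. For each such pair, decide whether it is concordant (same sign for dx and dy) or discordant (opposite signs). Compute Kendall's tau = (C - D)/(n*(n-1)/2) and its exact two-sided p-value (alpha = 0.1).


Step 1: Enumerate the 21 unordered pairs (i,j) with i<j and classify each by sign(x_j-x_i) * sign(y_j-y_i).
  (1,2):dx=+4,dy=+10->C; (1,3):dx=-1,dy=+3->D; (1,4):dx=-2,dy=+11->D; (1,5):dx=+2,dy=+6->C
  (1,6):dx=+1,dy=+2->C; (1,7):dx=+6,dy=+7->C; (2,3):dx=-5,dy=-7->C; (2,4):dx=-6,dy=+1->D
  (2,5):dx=-2,dy=-4->C; (2,6):dx=-3,dy=-8->C; (2,7):dx=+2,dy=-3->D; (3,4):dx=-1,dy=+8->D
  (3,5):dx=+3,dy=+3->C; (3,6):dx=+2,dy=-1->D; (3,7):dx=+7,dy=+4->C; (4,5):dx=+4,dy=-5->D
  (4,6):dx=+3,dy=-9->D; (4,7):dx=+8,dy=-4->D; (5,6):dx=-1,dy=-4->C; (5,7):dx=+4,dy=+1->C
  (6,7):dx=+5,dy=+5->C
Step 2: C = 12, D = 9, total pairs = 21.
Step 3: tau = (C - D)/(n(n-1)/2) = (12 - 9)/21 = 0.142857.
Step 4: Exact two-sided p-value (enumerate n! = 5040 permutations of y under H0): p = 0.772619.
Step 5: alpha = 0.1. fail to reject H0.

tau_b = 0.1429 (C=12, D=9), p = 0.772619, fail to reject H0.


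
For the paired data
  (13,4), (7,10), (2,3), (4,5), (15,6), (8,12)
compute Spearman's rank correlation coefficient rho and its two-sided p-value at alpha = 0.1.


Step 1: Rank x and y separately (midranks; no ties here).
rank(x): 13->5, 7->3, 2->1, 4->2, 15->6, 8->4
rank(y): 4->2, 10->5, 3->1, 5->3, 6->4, 12->6
Step 2: d_i = R_x(i) - R_y(i); compute d_i^2.
  (5-2)^2=9, (3-5)^2=4, (1-1)^2=0, (2-3)^2=1, (6-4)^2=4, (4-6)^2=4
sum(d^2) = 22.
Step 3: rho = 1 - 6*22 / (6*(6^2 - 1)) = 1 - 132/210 = 0.371429.
Step 4: Under H0, t = rho * sqrt((n-2)/(1-rho^2)) = 0.8001 ~ t(4).
Step 5: Two-sided p-value from the t-distribution with 4 df = 0.468478.
Step 6: alpha = 0.1. fail to reject H0.

rho = 0.3714, p = 0.468478, fail to reject H0 at alpha = 0.1.


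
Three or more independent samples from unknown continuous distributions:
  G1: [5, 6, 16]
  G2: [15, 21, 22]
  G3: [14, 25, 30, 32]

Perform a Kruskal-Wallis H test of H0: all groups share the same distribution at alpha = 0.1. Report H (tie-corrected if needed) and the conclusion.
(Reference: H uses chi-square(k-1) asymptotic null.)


Step 1: Combine all N = 10 observations and assign midranks.
sorted (value, group, rank): (5,G1,1), (6,G1,2), (14,G3,3), (15,G2,4), (16,G1,5), (21,G2,6), (22,G2,7), (25,G3,8), (30,G3,9), (32,G3,10)
Step 2: Sum ranks within each group.
R_1 = 8 (n_1 = 3)
R_2 = 17 (n_2 = 3)
R_3 = 30 (n_3 = 4)
Step 3: H = 12/(N(N+1)) * sum(R_i^2/n_i) - 3(N+1)
     = 12/(10*11) * (8^2/3 + 17^2/3 + 30^2/4) - 3*11
     = 0.109091 * 342.667 - 33
     = 4.381818.
Step 4: No ties, so H is used without correction.
Step 5: Under H0, H ~ chi^2(2); p-value = 0.111815.
Step 6: alpha = 0.1. fail to reject H0.

H = 4.3818, df = 2, p = 0.111815, fail to reject H0.


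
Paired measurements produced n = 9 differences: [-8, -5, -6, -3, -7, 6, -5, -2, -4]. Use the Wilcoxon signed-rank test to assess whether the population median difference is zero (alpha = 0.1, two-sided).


Step 1: Drop any zero differences (none here) and take |d_i|.
|d| = [8, 5, 6, 3, 7, 6, 5, 2, 4]
Step 2: Midrank |d_i| (ties get averaged ranks).
ranks: |8|->9, |5|->4.5, |6|->6.5, |3|->2, |7|->8, |6|->6.5, |5|->4.5, |2|->1, |4|->3
Step 3: Attach original signs; sum ranks with positive sign and with negative sign.
W+ = 6.5 = 6.5
W- = 9 + 4.5 + 6.5 + 2 + 8 + 4.5 + 1 + 3 = 38.5
(Check: W+ + W- = 45 should equal n(n+1)/2 = 45.)
Step 4: Test statistic W = min(W+, W-) = 6.5.
Step 5: Ties in |d|, so use the tie-corrected normal approximation.
        E[W] = n(n+1)/4 = 9*10/4 = 22.5.
        Tie groups: |d|=5 (t=2), |d|=6 (t=2); sum(t^3 - t) = 12.
        Var[W] = n(n+1)(2n+1)/24 - sum(t^3-t)/48 = 1710/24 - 12/48 = 71.
        z = (W - E[W]) / sqrt(Var[W]) = (6.5 - 22.5) / 8.4261 = -1.8989.
        Two-sided p = 2*Phi(z) = 0.057584.
Step 6: alpha = 0.1. reject H0.

W+ = 6.5, W- = 38.5, W = min = 6.5, p = 0.057584, reject H0.
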